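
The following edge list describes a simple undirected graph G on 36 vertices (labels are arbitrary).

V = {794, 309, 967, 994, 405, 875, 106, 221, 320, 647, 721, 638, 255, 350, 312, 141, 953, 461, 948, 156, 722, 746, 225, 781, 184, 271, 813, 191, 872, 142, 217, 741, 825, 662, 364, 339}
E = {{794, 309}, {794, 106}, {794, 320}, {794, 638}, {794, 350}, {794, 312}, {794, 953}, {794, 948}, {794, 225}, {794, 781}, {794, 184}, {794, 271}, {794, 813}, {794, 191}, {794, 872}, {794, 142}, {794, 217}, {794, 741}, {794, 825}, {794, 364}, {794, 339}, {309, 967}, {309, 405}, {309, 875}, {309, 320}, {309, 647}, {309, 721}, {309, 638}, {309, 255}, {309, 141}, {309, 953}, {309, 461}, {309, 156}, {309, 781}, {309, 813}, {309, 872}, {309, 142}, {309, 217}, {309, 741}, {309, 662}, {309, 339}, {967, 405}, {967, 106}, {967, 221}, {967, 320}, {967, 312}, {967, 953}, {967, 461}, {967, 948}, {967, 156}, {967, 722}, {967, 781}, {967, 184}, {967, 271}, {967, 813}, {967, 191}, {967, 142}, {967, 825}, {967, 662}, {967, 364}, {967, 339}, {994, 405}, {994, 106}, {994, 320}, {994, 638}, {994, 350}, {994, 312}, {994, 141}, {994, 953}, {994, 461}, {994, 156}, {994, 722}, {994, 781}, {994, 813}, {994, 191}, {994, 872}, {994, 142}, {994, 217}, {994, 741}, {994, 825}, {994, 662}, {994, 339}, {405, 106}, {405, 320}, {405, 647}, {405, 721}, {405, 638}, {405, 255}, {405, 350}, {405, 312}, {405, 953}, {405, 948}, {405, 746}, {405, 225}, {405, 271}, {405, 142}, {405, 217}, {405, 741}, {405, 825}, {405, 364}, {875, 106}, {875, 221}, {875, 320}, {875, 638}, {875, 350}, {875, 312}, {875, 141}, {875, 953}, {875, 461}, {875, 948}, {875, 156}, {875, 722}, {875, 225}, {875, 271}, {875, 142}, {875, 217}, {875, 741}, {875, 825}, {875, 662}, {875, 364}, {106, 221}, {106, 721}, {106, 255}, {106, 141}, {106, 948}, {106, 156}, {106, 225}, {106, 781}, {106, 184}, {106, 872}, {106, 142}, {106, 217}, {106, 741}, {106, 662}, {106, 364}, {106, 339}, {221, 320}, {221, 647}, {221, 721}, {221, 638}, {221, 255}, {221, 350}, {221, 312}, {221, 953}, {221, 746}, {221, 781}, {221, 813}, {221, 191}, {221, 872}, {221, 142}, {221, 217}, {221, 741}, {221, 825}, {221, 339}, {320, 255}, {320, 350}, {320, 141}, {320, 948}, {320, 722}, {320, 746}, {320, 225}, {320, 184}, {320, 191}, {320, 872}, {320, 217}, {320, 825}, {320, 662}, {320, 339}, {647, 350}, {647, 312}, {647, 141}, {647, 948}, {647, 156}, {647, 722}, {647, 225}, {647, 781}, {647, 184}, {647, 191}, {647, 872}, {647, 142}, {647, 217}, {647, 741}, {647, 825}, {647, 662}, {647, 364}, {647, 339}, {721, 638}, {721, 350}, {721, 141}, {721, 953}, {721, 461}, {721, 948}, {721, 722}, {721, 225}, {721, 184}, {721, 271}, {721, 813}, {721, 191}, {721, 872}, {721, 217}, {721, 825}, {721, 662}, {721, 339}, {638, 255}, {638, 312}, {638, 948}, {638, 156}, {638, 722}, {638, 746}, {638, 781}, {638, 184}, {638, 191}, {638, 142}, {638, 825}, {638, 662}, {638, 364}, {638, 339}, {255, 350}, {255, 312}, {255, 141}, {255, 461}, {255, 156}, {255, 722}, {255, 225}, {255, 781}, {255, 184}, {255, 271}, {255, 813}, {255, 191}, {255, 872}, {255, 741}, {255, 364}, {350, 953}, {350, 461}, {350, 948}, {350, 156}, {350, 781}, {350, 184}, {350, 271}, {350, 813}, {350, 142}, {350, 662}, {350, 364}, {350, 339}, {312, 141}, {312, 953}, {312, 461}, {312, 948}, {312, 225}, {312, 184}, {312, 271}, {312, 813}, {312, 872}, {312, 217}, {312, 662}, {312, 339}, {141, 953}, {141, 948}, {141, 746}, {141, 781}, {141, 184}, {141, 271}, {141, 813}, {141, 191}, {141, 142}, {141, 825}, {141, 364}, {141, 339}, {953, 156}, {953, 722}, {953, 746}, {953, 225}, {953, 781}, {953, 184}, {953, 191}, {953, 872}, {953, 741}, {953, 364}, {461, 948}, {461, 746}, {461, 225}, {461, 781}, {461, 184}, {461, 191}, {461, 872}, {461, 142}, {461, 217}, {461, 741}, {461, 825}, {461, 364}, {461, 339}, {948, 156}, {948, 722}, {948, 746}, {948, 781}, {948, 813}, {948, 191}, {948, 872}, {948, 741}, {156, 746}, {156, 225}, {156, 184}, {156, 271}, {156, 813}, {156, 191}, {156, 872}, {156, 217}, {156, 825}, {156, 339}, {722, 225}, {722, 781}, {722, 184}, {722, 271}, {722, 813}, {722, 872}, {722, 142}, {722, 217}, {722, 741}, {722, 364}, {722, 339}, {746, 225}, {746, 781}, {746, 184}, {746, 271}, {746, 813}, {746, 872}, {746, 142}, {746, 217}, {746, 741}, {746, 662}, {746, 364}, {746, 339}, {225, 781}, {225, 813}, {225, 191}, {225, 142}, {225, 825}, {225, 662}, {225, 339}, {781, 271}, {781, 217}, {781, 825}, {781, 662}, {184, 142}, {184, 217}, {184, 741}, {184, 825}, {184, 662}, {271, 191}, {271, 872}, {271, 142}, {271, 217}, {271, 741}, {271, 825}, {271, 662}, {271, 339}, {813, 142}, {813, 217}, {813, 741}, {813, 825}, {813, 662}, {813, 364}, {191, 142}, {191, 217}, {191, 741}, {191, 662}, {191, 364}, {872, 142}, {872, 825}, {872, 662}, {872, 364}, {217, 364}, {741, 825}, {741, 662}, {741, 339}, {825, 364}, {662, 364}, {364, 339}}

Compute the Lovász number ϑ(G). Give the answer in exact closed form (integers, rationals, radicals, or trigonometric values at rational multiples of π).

8

N(647) = {309, 405, 221, 350, 312, 141, 948, 156, 722, 225, 781, 184, 191, 872, 142, 217, 741, 825, 662, 364, 339}, |N(647)| = 21.
N(217) = {794, 309, 994, 405, 875, 106, 221, 320, 647, 721, 312, 461, 156, 722, 746, 781, 184, 271, 813, 191, 364}, |N(217)| = 21.
deg(994) = 21; N(994) = {405, 106, 320, 638, 350, 312, 141, 953, 461, 156, 722, 781, 813, 191, 872, 142, 217, 741, 825, 662, 339}.
deg(312) = 21; N(312) = {794, 967, 994, 405, 875, 221, 647, 638, 255, 141, 953, 461, 948, 225, 184, 271, 813, 872, 217, 662, 339}.
G on 36 vertices is 21-regular; Kneser-type, 2-subsets of [9].
Distinct eigenvalues (to 4 d.p.): [21.0, 1.0, -6.0].
ϑ = −N·λ_min/(λ_max−λ_min) = −36·(-6)/(21−(-6)) = 8.
Numerically 8.000000000.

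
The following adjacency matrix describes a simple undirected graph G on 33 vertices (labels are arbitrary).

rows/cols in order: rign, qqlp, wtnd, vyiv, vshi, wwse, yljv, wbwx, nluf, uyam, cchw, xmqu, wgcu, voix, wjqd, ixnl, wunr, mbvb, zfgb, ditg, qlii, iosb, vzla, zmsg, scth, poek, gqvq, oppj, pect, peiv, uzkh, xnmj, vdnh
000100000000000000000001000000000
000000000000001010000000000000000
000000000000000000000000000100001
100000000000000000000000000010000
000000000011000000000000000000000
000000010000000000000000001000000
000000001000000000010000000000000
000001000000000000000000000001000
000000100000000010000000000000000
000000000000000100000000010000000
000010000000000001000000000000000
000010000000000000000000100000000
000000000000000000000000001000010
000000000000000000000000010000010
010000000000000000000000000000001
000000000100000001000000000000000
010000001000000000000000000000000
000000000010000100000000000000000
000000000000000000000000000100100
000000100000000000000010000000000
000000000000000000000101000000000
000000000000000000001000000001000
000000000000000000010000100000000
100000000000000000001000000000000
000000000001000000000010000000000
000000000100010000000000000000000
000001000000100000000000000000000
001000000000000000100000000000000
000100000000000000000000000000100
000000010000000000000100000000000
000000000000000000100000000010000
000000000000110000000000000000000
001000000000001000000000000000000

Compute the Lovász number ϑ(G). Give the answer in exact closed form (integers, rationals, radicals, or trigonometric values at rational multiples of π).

33*cos(pi/33)/(cos(pi/33) + 1)

deg(wwse) = 2; N(wwse) = {wbwx, gqvq}.
Vertex zfgb has 2 neighbors: oppj, uzkh.
N(zmsg) = {rign, qlii}, |N(zmsg)| = 2.
N(xnmj) = {wgcu, voix}, |N(xnmj)| = 2.
deg(v) = 2 for all v (|V|=33); a single 33-cycle (edge-transitive).
A has 17 distinct eigenvalues ≈ [2.0, 1.9639, 1.8567, 1.6825, 1.4475, 1.1601, 0.8308, 0.4715, 0.0952, -0.2846, -0.6541, -1.0, -1.3097, -1.5721, -1.7777, -1.919, -1.9909].
λ_max=2, λ_min=-2*cos(pi/33); ϑ = −33·λ_min/(λ_max−λ_min) = 33*cos(pi/33)/(cos(pi/33) + 1).
= 16.46255859… (decimal).
α=16, χ(Ḡ)=17; ϑ=33*cos(pi/33)/(cos(pi/33) + 1) lies between (both strict).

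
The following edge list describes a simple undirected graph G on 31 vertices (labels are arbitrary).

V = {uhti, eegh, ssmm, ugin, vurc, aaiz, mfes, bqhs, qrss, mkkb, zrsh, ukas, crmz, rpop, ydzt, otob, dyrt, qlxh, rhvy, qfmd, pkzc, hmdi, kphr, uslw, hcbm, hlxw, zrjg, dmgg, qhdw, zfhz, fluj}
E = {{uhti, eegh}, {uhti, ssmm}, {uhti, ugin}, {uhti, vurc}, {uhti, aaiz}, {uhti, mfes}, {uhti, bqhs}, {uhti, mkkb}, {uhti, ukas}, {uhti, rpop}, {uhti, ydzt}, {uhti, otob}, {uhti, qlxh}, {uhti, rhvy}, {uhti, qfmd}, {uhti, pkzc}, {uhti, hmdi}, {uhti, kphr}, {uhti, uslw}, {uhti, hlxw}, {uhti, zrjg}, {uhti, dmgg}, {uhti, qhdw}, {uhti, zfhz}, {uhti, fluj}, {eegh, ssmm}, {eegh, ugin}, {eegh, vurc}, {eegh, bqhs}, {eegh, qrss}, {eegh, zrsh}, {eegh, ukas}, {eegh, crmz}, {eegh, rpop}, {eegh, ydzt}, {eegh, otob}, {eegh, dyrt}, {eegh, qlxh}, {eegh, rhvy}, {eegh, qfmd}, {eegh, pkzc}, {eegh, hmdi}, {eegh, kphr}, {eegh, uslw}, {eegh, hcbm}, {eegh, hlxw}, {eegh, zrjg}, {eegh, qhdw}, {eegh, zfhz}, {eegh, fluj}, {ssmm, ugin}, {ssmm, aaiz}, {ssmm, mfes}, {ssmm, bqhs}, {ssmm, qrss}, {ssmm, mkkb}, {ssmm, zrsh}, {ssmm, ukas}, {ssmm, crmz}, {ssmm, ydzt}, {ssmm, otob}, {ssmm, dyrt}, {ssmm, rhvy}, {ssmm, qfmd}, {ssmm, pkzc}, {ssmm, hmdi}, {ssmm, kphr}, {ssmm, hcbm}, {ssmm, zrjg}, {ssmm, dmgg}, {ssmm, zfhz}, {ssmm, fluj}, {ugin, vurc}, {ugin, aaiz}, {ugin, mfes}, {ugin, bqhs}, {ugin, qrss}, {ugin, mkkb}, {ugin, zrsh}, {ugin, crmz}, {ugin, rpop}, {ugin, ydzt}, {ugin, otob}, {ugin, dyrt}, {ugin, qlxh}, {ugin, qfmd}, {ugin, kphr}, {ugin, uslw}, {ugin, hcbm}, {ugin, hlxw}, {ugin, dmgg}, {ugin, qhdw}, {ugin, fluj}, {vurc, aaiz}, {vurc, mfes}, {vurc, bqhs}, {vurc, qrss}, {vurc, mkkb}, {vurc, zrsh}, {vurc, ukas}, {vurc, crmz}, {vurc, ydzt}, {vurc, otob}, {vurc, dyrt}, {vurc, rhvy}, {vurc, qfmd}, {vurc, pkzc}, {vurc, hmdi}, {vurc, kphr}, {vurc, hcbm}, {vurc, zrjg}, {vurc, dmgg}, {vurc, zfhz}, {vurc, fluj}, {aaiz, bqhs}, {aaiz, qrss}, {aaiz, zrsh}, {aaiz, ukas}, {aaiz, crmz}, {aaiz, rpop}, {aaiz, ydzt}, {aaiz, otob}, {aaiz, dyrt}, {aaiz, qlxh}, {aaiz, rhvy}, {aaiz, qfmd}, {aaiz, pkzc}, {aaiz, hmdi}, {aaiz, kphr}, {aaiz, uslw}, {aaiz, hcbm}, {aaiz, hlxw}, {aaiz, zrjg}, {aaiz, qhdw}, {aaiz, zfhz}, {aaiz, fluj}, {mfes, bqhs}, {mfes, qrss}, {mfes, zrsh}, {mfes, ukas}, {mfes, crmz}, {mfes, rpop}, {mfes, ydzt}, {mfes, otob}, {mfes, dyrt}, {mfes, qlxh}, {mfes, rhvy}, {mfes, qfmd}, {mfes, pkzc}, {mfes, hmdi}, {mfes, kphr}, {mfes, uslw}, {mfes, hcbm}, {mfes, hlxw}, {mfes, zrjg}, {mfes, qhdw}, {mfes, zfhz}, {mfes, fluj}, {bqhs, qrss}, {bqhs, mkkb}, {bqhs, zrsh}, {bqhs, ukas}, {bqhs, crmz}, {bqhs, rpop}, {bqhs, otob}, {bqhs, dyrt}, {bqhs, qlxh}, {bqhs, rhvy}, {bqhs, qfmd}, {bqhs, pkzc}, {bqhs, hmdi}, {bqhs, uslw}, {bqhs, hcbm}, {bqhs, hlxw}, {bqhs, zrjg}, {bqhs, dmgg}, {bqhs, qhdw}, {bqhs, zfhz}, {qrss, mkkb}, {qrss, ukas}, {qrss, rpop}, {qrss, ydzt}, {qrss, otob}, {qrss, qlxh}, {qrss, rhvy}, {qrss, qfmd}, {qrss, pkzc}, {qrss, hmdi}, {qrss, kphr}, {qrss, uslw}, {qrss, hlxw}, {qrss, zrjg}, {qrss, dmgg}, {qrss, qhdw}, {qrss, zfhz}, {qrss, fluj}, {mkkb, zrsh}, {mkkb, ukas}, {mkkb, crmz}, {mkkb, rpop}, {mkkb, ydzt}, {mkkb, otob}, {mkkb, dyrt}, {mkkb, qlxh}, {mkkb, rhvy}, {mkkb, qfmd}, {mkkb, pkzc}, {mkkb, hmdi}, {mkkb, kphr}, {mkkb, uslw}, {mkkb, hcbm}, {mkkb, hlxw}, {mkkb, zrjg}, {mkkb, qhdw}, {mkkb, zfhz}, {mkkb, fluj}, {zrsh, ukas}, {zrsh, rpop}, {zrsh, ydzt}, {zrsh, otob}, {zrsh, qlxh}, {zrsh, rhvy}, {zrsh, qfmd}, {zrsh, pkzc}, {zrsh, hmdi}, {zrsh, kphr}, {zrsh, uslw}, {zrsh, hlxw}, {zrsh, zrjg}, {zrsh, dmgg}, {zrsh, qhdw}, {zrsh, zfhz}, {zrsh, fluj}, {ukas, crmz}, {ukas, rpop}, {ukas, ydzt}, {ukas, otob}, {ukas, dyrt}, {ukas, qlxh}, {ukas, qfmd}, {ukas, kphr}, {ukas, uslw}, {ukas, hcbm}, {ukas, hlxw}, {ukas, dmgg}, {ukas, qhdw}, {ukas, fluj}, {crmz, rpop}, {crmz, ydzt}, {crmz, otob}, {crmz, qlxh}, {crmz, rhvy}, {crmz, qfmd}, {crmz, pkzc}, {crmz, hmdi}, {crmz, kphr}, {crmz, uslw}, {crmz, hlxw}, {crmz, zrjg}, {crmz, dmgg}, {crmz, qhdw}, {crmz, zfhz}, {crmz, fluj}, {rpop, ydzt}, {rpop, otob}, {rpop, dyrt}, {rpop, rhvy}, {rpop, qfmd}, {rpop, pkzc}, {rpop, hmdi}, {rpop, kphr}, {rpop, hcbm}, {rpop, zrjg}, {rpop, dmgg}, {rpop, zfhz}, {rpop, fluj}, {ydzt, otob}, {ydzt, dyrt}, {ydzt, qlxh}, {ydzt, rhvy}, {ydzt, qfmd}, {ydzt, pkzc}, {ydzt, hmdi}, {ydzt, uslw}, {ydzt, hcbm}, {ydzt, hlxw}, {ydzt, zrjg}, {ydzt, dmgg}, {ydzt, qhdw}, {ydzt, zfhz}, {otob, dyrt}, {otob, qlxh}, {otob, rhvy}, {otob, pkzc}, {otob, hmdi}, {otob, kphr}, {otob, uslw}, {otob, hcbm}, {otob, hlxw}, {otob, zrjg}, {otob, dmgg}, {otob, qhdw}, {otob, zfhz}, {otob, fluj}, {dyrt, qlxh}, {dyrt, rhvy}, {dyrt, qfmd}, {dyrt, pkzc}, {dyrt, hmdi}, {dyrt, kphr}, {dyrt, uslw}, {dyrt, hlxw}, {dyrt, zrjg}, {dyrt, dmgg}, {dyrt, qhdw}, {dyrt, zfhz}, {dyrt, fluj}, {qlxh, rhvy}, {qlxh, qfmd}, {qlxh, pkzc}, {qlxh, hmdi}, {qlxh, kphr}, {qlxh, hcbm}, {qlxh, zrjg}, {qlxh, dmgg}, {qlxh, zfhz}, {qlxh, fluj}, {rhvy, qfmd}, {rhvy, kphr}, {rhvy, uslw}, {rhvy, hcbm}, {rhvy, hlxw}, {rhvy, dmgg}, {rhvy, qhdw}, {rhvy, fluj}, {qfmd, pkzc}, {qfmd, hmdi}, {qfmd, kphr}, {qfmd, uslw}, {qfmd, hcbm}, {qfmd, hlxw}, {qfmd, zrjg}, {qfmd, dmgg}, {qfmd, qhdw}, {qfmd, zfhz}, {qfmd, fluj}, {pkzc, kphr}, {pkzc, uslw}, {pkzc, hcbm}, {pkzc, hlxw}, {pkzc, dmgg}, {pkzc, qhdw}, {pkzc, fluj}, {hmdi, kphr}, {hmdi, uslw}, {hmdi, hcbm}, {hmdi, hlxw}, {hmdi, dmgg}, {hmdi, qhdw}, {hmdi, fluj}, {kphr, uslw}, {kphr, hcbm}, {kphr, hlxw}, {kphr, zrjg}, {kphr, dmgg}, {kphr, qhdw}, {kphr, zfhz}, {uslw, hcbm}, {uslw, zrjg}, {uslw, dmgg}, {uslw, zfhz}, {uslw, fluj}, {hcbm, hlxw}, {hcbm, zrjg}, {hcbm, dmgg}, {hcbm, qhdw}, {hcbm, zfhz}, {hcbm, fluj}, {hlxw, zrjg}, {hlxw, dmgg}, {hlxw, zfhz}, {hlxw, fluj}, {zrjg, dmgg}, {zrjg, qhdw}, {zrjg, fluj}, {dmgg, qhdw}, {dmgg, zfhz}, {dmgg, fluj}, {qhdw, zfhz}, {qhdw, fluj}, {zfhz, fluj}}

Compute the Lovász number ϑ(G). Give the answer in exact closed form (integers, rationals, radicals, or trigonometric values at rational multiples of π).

Vertex uhti has 25 neighbors: eegh, ssmm, ugin, vurc, aaiz, mfes, bqhs, mkkb, ukas, rpop, ydzt, otob, qlxh, rhvy, qfmd, pkzc, hmdi, kphr, uslw, hlxw, zrjg, dmgg, qhdw, zfhz, fluj.
N(ukas) = {uhti, eegh, ssmm, vurc, aaiz, mfes, bqhs, qrss, mkkb, zrsh, crmz, rpop, ydzt, otob, dyrt, qlxh, qfmd, kphr, uslw, hcbm, hlxw, dmgg, qhdw, fluj}, |N(ukas)| = 24.
N(ugin) = {uhti, eegh, ssmm, vurc, aaiz, mfes, bqhs, qrss, mkkb, zrsh, crmz, rpop, ydzt, otob, dyrt, qlxh, qfmd, kphr, uslw, hcbm, hlxw, dmgg, qhdw, fluj}, |N(ugin)| = 24.
Vertex qlxh has 24 neighbors: uhti, eegh, ugin, aaiz, mfes, bqhs, qrss, mkkb, zrsh, ukas, crmz, ydzt, otob, dyrt, rhvy, qfmd, pkzc, hmdi, kphr, hcbm, zrjg, dmgg, zfhz, fluj.
Complete 6-partite, parts [7, 7, 6, 5, 4, 2]: perfect, ϑ = α = 7.
ϑ(G) ≈ 7.000000.
Check 7 ≤ 7 ≤ 7: collapsed.

7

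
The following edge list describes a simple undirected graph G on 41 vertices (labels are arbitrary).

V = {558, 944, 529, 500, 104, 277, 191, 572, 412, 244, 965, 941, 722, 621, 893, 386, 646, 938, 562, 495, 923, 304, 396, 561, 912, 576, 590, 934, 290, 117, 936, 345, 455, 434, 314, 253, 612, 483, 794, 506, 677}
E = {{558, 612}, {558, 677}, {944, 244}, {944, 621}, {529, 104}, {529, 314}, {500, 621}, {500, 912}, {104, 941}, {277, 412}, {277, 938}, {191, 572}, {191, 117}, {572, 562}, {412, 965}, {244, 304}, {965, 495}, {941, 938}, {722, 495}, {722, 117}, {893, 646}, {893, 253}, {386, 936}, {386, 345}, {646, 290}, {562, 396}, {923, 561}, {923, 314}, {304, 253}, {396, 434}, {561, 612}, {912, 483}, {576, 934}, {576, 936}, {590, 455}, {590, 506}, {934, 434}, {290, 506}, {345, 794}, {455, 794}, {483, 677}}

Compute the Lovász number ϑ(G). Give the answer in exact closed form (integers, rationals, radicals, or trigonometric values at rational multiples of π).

N(244) = {944, 304}, |N(244)| = 2.
N(561) = {923, 612}, |N(561)| = 2.
deg(912) = 2; N(912) = {500, 483}.
N(495) = {965, 722}, |N(495)| = 2.
deg(v) = 2 for all v (|V|=41); connected 2-regular on 41 ⇒ C_{41}.
A has 21 distinct eigenvalues ≈ [2.0, 1.977, 1.907, 1.792, 1.636, 1.441, 1.212, 0.955, 0.676, 0.381, 0.077, -0.229, -0.53, -0.818, -1.087, -1.331, -1.543, -1.719, -1.855, -1.947, -1.994].
With N=41: ϑ(G) = 41·(-(-1)*2*cos(pi/41))/(2−(-2*cos(pi/41))) = 41*cos(pi/41)/(cos(pi/41) + 1).
≈ 20.46988 (to 5 d.p.).
Sandwich: α(G)=20 ≤ ϑ(G)=41*cos(pi/41)/(cos(pi/41) + 1) ≤ χ(Ḡ)=21 (both strict).

41*cos(pi/41)/(cos(pi/41) + 1)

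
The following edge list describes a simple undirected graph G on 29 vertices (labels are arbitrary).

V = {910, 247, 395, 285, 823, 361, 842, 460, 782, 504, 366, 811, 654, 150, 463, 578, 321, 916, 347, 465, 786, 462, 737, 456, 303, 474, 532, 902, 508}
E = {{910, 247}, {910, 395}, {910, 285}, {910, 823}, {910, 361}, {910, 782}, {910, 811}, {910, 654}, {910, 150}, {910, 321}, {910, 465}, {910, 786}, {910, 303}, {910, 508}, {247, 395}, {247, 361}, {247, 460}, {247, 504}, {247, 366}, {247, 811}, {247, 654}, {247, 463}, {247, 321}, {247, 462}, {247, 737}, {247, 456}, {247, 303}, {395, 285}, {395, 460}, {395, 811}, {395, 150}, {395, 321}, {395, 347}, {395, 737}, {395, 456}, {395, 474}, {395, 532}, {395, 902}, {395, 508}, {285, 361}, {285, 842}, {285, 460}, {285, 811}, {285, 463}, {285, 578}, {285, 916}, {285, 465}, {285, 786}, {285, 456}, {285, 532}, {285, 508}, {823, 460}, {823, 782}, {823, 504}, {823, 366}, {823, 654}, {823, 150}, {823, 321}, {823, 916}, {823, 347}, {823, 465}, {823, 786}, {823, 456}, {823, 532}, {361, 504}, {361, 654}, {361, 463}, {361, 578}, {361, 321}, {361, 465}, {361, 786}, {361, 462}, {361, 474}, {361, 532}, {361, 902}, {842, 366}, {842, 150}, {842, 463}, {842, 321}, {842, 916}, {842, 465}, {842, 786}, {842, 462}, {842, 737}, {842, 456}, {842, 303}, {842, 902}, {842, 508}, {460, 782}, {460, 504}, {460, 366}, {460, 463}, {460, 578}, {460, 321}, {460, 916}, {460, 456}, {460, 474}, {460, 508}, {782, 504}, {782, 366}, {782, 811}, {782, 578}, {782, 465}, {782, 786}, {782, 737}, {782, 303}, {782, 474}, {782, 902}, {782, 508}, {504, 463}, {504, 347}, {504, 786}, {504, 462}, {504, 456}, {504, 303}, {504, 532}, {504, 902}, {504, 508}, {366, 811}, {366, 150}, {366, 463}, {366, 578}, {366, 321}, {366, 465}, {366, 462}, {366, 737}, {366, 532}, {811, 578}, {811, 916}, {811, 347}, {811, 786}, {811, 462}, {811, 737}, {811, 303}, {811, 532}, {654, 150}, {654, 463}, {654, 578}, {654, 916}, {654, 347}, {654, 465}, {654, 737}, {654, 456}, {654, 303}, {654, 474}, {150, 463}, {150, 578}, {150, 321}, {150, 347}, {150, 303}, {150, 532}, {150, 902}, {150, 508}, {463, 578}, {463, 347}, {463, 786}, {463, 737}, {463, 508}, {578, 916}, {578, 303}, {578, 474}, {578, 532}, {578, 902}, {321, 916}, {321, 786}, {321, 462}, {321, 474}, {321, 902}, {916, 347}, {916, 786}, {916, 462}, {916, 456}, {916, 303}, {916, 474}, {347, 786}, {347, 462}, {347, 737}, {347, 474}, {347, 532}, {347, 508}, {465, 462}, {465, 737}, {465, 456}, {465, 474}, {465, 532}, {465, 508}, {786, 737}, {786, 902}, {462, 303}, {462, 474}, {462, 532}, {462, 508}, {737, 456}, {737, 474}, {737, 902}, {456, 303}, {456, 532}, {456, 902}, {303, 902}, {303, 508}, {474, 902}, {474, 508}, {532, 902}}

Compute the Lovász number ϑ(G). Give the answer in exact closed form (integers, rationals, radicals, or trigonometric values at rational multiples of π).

Vertex 654 has 14 neighbors: 910, 247, 823, 361, 150, 463, 578, 916, 347, 465, 737, 456, 303, 474.
deg(916) = 14; N(916) = {285, 823, 842, 460, 811, 654, 578, 321, 347, 786, 462, 456, 303, 474}.
deg(578) = 14; N(578) = {285, 361, 460, 782, 366, 811, 654, 150, 463, 916, 303, 474, 532, 902}.
deg(456) = 14; N(456) = {247, 395, 285, 823, 842, 460, 504, 654, 916, 465, 737, 303, 532, 902}.
29-vertex 14-regular graph: SR(29,14,6,7) — a Paley graph.
A has 3 distinct eigenvalues ≈ [14.0, 2.193, -3.193].
ϑ = −N·λ_min/(λ_max−λ_min) = −29·(-sqrt(29)/2 - 1/2)/(14−(-sqrt(29)/2 - 1/2)) = sqrt(29).
ϑ(G) ≈ 5.38516481.

sqrt(29)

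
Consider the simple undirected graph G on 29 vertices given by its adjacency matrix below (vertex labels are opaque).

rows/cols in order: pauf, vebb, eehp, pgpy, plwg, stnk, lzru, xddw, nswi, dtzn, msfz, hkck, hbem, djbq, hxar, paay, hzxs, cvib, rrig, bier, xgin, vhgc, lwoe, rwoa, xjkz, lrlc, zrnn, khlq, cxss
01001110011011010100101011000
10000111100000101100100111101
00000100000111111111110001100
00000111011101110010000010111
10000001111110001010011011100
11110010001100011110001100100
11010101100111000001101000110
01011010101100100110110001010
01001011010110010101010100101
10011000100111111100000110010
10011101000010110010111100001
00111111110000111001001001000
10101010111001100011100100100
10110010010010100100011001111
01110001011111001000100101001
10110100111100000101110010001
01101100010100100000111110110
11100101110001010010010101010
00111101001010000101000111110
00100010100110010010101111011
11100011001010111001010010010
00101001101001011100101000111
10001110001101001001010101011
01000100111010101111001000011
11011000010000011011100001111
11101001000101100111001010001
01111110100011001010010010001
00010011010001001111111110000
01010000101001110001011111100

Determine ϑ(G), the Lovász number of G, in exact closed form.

sqrt(29)

deg(lzru) = 14; N(lzru) = {pauf, vebb, pgpy, stnk, xddw, nswi, hkck, hbem, djbq, bier, xgin, lwoe, zrnn, khlq}.
deg(plwg) = 14; N(plwg) = {pauf, xddw, nswi, dtzn, msfz, hkck, hbem, hzxs, rrig, vhgc, lwoe, xjkz, lrlc, zrnn}.
N(lwoe) = {pauf, plwg, stnk, lzru, msfz, hkck, djbq, hzxs, bier, vhgc, rwoa, lrlc, khlq, cxss}, |N(lwoe)| = 14.
deg(nswi) = 14; N(nswi) = {vebb, plwg, lzru, xddw, dtzn, hkck, hbem, paay, cvib, bier, vhgc, rwoa, zrnn, cxss}.
Every vertex has degree 14 (N=29); strongly regular (29,14,6,7).
A has 3 distinct eigenvalues ≈ [14.0, 2.1926, -3.1926].
Lovász: ϑ = −29(-sqrt(29)/2 - 1/2)/(14+-(-sqrt(29)/2 - 1/2)) = sqrt(29).
Numerically 5.385164807.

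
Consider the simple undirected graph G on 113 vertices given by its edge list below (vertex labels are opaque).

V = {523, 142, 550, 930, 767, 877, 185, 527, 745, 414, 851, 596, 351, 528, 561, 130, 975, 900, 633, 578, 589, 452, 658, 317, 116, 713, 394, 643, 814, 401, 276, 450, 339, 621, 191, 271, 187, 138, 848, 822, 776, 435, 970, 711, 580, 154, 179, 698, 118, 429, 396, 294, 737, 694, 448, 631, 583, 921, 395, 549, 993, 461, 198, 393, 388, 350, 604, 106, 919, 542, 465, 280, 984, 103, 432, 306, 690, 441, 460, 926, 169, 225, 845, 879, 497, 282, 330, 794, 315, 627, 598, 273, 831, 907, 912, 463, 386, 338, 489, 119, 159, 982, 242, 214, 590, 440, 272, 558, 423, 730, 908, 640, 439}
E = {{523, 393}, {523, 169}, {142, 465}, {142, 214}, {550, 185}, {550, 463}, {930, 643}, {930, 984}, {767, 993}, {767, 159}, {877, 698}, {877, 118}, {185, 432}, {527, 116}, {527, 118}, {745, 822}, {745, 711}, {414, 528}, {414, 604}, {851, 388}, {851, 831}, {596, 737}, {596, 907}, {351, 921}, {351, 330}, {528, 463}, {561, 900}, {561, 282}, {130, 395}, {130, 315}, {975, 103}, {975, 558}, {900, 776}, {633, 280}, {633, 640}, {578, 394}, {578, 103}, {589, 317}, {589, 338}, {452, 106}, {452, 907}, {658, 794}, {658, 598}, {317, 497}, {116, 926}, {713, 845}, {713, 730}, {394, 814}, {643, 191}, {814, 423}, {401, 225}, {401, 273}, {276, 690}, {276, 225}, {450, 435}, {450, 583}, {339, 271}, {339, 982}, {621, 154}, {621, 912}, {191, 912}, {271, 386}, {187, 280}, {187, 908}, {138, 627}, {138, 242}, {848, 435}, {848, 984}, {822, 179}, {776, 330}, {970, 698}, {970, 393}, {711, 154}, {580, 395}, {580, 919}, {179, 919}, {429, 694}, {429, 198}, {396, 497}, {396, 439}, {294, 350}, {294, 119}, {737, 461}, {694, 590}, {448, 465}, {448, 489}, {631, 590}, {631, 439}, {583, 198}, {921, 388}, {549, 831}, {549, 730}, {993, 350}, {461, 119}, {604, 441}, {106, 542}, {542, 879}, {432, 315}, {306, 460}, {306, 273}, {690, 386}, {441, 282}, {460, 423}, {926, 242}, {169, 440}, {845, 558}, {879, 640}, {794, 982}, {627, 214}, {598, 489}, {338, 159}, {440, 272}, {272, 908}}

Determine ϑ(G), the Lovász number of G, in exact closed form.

113*cos(pi/113)/(cos(pi/113) + 1)

Vertex 461 has 2 neighbors: 737, 119.
Vertex 921 has 2 neighbors: 351, 388.
Vertex 523 has 2 neighbors: 393, 169.
deg(542) = 2; N(542) = {106, 879}.
deg(v) = 2 for all v (|V|=113); the odd cycle C_{113}.
A has 57 distinct eigenvalues ≈ [2.0, 1.996909, 1.987646, 1.972239, 1.950736, 1.923203, 1.889726, 1.850408, 1.80537, 1.754752, 1.69871, 1.637418, 1.571064, 1.499854, 1.424009, 1.343762, 1.259361, 1.171068, 1.079155, 0.983906, 0.885616, 0.784589, 0.681137, 0.575579, 0.468242, 0.359458, 0.249563, 0.138897, 0.027801, -0.083381, -0.194305, -0.304628, -0.41401, -0.522112, -0.628601, -0.733146, -0.835425, -0.935122, -1.031929, -1.125546, -1.215684, -1.302064, -1.38442, -1.462497, -1.536053, -1.604861, -1.668709, -1.727399, -1.780749, -1.828596, -1.87079, -1.907202, -1.937718, -1.962246, -1.980708, -1.993048, -1.999227].
−113·(-2*cos(pi/113)) / ((2)−(-2*cos(pi/113))) = 113*cos(pi/113)/(cos(pi/113) + 1) = ϑ(G).
Numerically 56.489080889.
Check 56 ≤ 113*cos(pi/113)/(cos(pi/113) + 1) ≤ 57: both strict.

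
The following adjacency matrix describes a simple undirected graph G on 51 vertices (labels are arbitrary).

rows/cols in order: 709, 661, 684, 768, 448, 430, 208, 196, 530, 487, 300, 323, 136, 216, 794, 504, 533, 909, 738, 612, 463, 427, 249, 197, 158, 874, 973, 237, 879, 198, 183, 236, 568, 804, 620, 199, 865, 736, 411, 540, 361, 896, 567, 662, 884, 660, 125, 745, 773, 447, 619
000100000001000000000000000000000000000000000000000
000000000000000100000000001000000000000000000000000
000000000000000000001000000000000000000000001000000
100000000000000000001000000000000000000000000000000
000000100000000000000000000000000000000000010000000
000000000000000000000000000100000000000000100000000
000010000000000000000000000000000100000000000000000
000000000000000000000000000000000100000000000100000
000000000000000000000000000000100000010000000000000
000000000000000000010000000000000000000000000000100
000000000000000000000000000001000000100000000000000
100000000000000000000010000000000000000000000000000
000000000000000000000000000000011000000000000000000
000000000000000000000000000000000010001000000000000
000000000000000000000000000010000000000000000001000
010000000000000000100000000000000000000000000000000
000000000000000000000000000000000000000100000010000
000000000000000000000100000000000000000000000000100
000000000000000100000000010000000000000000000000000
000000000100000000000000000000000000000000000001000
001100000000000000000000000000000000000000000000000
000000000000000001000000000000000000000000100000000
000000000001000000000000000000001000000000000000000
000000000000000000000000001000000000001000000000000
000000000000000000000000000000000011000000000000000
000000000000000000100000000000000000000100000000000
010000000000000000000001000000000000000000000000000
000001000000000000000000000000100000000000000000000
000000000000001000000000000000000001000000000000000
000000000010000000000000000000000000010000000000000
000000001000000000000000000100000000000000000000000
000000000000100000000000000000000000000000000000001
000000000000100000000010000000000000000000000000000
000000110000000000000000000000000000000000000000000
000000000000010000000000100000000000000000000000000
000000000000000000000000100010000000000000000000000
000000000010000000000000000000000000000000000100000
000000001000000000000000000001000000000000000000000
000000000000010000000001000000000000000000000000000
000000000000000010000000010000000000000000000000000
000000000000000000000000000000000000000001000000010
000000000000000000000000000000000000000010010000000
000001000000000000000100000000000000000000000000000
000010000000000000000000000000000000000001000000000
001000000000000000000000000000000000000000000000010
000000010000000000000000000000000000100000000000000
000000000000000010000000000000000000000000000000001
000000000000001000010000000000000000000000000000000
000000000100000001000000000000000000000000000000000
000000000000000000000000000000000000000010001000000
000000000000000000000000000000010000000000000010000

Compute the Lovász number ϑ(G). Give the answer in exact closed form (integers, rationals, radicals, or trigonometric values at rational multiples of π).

51*cos(pi/51)/(cos(pi/51) + 1)

deg(236) = 2; N(236) = {136, 619}.
N(323) = {709, 249}, |N(323)| = 2.
deg(216) = 2; N(216) = {620, 411}.
Vertex 197 has 2 neighbors: 973, 411.
Every vertex has degree 2 (N=51); a single 51-cycle (edge-transitive).
Distinct eigenvalues (to 4 d.p.): [2.0, 1.9848, 1.9396, 1.8649, 1.762, 1.6324, 1.478, 1.3012, 1.1047, 0.8915, 0.6647, 0.4279, 0.1845, -0.0616, -0.3068, -0.5473, -0.7796, -1.0, -1.2053, -1.3923, -1.5582, -1.7004, -1.8169, -1.9059, -1.9659, -1.9962].
Lovász (edge-transitive): ϑ = −51·(-2*cos(pi/51))/((2)−(-2*cos(pi/51))) = 51*cos(pi/51)/(cos(pi/51) + 1).
≈ 25.47579 (to 5 d.p.).
Lovász sandwich 25 ≤ 51*cos(pi/51)/(cos(pi/51) + 1) ≤ 26: both strict.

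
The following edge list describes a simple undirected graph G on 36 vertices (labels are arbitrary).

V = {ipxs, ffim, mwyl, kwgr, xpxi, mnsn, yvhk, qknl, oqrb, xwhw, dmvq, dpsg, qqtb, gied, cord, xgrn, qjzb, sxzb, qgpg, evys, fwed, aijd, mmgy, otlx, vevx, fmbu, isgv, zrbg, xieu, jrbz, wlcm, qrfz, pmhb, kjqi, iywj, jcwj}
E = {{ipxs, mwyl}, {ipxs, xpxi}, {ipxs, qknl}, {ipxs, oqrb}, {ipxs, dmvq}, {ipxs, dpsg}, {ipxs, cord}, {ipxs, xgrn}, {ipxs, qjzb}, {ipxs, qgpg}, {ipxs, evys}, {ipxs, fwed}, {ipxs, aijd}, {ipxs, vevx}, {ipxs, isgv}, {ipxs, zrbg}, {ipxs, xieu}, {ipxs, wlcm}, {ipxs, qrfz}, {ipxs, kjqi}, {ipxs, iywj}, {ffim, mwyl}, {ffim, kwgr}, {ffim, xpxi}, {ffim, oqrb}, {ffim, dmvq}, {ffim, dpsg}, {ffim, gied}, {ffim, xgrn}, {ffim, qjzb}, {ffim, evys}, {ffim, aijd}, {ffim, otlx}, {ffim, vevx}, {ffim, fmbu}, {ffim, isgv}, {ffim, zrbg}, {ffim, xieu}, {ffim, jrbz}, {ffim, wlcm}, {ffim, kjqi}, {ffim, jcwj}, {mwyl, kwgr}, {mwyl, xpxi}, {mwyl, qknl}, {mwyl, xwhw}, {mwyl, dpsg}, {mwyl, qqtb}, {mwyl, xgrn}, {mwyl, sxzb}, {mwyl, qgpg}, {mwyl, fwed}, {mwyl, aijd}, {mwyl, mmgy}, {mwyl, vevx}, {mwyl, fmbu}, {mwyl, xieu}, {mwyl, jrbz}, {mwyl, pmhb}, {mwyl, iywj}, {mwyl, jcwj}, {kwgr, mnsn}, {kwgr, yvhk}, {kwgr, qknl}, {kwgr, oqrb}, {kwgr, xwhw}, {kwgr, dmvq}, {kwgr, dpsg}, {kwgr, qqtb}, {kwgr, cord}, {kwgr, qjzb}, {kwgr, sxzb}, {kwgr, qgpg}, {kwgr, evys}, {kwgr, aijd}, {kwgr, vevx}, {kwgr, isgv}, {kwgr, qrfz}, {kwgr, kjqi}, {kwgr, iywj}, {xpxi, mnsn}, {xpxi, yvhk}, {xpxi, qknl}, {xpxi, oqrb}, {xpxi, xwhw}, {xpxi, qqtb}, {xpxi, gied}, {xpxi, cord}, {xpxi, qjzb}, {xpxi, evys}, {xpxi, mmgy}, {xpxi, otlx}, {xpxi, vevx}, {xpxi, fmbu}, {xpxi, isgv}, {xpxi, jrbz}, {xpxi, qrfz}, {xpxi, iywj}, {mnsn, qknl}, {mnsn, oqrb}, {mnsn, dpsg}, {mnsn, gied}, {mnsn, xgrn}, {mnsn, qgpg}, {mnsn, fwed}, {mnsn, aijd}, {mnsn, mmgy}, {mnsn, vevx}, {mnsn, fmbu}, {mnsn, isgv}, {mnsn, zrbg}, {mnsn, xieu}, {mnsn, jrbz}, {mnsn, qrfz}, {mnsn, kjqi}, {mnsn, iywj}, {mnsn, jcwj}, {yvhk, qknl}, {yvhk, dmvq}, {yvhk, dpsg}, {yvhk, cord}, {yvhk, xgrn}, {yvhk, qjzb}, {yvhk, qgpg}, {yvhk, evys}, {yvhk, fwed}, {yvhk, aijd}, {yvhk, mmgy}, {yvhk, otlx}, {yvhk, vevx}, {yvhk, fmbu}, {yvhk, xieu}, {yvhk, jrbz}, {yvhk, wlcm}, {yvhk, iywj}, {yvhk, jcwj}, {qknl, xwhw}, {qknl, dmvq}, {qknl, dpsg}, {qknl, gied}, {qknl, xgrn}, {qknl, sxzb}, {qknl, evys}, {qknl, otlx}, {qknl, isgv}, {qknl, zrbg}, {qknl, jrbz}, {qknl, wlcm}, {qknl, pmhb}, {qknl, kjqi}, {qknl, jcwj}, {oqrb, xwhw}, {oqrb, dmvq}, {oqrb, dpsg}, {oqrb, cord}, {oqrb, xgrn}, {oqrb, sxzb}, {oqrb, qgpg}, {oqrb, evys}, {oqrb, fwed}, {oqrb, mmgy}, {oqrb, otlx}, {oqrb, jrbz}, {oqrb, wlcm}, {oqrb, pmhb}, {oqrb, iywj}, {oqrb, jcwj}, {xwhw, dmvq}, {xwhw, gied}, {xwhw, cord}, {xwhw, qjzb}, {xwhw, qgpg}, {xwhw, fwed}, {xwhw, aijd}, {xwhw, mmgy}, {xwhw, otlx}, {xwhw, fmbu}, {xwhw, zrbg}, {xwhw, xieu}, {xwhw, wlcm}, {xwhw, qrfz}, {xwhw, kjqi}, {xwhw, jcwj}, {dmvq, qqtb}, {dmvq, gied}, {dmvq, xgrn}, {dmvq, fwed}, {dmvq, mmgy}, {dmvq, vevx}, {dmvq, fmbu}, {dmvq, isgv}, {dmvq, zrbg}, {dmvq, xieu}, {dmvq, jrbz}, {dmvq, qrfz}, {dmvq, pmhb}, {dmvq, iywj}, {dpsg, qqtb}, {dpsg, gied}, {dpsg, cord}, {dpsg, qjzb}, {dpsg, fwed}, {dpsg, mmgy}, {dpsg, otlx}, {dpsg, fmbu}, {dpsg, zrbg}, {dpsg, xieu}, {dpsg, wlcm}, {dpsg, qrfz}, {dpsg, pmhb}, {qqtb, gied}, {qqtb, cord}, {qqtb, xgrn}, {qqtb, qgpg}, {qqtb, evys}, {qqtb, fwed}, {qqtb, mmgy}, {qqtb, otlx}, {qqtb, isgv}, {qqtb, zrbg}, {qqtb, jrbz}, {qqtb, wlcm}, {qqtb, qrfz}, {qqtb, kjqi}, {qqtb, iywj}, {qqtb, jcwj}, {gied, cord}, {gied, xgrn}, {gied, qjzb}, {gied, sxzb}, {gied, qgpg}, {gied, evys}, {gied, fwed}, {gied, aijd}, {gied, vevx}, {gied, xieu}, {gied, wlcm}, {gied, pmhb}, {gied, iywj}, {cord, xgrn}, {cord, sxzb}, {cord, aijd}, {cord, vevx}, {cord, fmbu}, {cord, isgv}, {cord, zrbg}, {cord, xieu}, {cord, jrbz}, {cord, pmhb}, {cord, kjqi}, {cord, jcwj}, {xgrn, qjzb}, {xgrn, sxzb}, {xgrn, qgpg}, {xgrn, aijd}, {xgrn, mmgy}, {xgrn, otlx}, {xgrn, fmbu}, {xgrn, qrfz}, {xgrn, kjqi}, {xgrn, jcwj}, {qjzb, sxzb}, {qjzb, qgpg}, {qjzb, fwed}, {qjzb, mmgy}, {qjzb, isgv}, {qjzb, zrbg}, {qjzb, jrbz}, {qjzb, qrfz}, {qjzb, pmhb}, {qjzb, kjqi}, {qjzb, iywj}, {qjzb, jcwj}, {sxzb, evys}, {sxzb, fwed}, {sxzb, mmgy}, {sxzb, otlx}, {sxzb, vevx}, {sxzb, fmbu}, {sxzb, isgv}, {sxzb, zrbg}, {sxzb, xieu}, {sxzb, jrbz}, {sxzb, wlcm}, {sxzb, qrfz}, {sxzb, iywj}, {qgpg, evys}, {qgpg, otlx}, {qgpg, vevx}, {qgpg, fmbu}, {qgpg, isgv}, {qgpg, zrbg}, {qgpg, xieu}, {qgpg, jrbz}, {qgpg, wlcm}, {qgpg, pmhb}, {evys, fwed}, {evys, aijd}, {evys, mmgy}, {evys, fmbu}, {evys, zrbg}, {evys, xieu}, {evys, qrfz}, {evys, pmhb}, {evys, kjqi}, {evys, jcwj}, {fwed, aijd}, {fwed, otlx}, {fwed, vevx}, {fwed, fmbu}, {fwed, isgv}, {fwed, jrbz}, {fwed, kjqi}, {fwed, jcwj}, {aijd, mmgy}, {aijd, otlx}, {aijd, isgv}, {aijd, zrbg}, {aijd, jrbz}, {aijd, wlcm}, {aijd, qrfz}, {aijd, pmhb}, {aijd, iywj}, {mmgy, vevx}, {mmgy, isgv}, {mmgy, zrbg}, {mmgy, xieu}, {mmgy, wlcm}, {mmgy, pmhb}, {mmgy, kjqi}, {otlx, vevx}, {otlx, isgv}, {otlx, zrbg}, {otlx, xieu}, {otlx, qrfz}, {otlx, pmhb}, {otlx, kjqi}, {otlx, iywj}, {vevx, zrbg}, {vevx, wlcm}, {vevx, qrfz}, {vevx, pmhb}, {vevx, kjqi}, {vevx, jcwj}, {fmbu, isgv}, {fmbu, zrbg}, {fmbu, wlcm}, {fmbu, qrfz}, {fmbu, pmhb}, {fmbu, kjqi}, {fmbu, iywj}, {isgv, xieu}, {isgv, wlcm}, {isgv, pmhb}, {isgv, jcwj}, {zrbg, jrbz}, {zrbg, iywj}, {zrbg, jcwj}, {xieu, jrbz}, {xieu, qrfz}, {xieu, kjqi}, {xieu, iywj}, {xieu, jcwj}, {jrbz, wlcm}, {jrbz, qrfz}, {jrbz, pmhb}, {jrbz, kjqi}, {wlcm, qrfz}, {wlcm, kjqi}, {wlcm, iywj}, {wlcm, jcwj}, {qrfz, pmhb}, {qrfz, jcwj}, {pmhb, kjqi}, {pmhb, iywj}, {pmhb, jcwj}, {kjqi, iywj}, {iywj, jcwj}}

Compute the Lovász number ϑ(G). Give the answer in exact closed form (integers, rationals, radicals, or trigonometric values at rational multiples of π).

8

N(ffim) = {mwyl, kwgr, xpxi, oqrb, dmvq, dpsg, gied, xgrn, qjzb, evys, aijd, otlx, vevx, fmbu, isgv, zrbg, xieu, jrbz, wlcm, kjqi, jcwj}, |N(ffim)| = 21.
Vertex sxzb has 21 neighbors: mwyl, kwgr, qknl, oqrb, gied, cord, xgrn, qjzb, evys, fwed, mmgy, otlx, vevx, fmbu, isgv, zrbg, xieu, jrbz, wlcm, qrfz, iywj.
Vertex yvhk has 21 neighbors: kwgr, xpxi, qknl, dmvq, dpsg, cord, xgrn, qjzb, qgpg, evys, fwed, aijd, mmgy, otlx, vevx, fmbu, xieu, jrbz, wlcm, iywj, jcwj.
N(vevx) = {ipxs, ffim, mwyl, kwgr, xpxi, mnsn, yvhk, dmvq, gied, cord, sxzb, qgpg, fwed, mmgy, otlx, zrbg, wlcm, qrfz, pmhb, kjqi, jcwj}, |N(vevx)| = 21.
Every vertex has degree 21 (N=36); Kneser-type, 2-subsets of [9].
The 3 distinct eigenvalues: [21.0, 1.0, -6.0].
ϑ = −N·λ_min/(λ_max−λ_min) = −36·(-6)/(21−(-6)) = 8.
Numerically 8.000000.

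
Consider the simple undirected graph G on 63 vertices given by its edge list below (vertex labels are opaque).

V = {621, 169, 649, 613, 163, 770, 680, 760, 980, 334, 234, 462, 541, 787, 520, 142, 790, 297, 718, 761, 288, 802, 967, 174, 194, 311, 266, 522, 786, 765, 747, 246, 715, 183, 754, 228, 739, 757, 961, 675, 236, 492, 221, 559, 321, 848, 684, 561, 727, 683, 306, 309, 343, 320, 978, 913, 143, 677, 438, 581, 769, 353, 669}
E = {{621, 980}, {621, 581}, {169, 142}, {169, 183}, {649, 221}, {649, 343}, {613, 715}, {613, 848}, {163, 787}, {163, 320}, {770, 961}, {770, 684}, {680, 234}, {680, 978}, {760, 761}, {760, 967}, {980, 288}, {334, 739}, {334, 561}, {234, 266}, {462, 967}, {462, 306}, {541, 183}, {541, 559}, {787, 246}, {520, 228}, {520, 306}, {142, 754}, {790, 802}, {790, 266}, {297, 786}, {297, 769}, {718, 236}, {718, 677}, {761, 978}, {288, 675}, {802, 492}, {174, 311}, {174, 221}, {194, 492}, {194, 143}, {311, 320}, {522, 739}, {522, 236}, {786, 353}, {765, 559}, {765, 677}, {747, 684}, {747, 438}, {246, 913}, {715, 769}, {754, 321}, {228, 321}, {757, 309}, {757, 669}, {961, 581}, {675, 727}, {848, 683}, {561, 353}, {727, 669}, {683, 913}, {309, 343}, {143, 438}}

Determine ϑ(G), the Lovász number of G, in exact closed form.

Vertex 718 has 2 neighbors: 236, 677.
N(288) = {980, 675}, |N(288)| = 2.
N(320) = {163, 311}, |N(320)| = 2.
Vertex 462 has 2 neighbors: 967, 306.
Every vertex has degree 2 (N=63); connected 2-regular on 63 ⇒ C_{63}.
A has 32 distinct eigenvalues ≈ [2.0, 1.9901, 1.9603, 1.9111, 1.843, 1.7564, 1.6525, 1.5321, 1.3965, 1.247, 1.0851, 0.9124, 0.7307, 0.5417, 0.3473, 0.1495, -0.0499, -0.2487, -0.445, -0.637, -0.8226, -1.0, -1.1675, -1.3234, -1.4661, -1.5943, -1.7066, -1.8019, -1.8794, -1.9382, -1.9777, -1.9975].
Lovász: ϑ = −63(-2*cos(pi/63))/(2+-(-1)*2*cos(pi/63)) = 63*cos(pi/63)/(cos(pi/63) + 1).
≈ 31.48041 (to 5 d.p.).
31 ≤ 63*cos(pi/63)/(cos(pi/63) + 1) ≤ 32: both strict.

63*cos(pi/63)/(cos(pi/63) + 1)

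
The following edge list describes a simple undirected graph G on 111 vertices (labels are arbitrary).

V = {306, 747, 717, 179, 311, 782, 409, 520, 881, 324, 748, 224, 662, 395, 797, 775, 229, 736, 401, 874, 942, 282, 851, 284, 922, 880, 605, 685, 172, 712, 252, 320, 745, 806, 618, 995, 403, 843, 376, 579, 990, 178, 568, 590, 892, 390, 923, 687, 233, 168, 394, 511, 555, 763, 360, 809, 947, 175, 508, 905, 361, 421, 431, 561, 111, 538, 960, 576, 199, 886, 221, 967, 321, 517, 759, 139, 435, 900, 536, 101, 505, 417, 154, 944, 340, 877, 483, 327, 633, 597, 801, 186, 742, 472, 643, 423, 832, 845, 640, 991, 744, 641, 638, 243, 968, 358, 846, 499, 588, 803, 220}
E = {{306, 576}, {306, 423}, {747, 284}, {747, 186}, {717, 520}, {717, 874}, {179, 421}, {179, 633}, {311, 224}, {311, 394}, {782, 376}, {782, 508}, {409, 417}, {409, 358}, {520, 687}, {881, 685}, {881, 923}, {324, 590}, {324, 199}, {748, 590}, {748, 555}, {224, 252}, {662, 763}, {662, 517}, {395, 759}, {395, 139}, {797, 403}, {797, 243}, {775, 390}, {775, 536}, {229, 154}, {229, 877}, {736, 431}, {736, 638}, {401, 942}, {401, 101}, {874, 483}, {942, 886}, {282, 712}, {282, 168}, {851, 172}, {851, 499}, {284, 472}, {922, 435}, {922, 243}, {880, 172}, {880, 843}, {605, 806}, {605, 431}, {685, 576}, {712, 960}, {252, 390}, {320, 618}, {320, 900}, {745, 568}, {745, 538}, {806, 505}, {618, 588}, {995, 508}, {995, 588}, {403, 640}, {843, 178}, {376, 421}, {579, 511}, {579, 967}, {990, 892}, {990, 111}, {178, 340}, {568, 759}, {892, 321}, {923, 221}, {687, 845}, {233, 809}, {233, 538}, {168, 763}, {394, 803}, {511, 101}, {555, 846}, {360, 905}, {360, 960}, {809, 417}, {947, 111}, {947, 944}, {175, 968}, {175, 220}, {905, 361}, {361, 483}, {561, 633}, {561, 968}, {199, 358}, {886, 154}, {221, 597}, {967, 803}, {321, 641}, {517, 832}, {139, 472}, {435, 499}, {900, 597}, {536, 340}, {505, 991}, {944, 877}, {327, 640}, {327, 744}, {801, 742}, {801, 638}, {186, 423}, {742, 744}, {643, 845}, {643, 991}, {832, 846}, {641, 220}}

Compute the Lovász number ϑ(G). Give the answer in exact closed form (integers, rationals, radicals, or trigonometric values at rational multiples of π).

Vertex 640 has 2 neighbors: 403, 327.
Vertex 874 has 2 neighbors: 717, 483.
N(801) = {742, 638}, |N(801)| = 2.
deg(775) = 2; N(775) = {390, 536}.
deg(v) = 2 for all v (|V|=111); connected 2-regular on 111 ⇒ C_{111}.
Distinct eigenvalues (to 4 d.p.): [2.0, 1.9968, 1.9872, 1.9712, 1.949, 1.9204, 1.8858, 1.845, 1.7984, 1.746, 1.688, 1.6247, 1.5561, 1.4825, 1.4042, 1.3213, 1.2343, 1.1433, 1.0486, 0.9506, 0.8495, 0.7457, 0.6395, 0.5313, 0.4214, 0.3101, 0.1978, 0.0849, -0.0283, -0.1414, -0.254, -0.3659, -0.4765, -0.5856, -0.6929, -0.7979, -0.9004, -1.0, -1.0964, -1.1893, -1.2783, -1.3633, -1.4439, -1.5199, -1.591, -1.657, -1.7177, -1.7729, -1.8225, -1.8661, -1.9039, -1.9355, -1.9609, -1.98, -1.9928, -1.9992].
−111·(-2*cos(pi/111)) / ((2)−(-2*cos(pi/111))) = 111*cos(pi/111)/(cos(pi/111) + 1) = ϑ(G).
ϑ(G) ≈ 55.48888410.
α=55, χ(Ḡ)=56; ϑ=111*cos(pi/111)/(cos(pi/111) + 1) lies between (both strict).

111*cos(pi/111)/(cos(pi/111) + 1)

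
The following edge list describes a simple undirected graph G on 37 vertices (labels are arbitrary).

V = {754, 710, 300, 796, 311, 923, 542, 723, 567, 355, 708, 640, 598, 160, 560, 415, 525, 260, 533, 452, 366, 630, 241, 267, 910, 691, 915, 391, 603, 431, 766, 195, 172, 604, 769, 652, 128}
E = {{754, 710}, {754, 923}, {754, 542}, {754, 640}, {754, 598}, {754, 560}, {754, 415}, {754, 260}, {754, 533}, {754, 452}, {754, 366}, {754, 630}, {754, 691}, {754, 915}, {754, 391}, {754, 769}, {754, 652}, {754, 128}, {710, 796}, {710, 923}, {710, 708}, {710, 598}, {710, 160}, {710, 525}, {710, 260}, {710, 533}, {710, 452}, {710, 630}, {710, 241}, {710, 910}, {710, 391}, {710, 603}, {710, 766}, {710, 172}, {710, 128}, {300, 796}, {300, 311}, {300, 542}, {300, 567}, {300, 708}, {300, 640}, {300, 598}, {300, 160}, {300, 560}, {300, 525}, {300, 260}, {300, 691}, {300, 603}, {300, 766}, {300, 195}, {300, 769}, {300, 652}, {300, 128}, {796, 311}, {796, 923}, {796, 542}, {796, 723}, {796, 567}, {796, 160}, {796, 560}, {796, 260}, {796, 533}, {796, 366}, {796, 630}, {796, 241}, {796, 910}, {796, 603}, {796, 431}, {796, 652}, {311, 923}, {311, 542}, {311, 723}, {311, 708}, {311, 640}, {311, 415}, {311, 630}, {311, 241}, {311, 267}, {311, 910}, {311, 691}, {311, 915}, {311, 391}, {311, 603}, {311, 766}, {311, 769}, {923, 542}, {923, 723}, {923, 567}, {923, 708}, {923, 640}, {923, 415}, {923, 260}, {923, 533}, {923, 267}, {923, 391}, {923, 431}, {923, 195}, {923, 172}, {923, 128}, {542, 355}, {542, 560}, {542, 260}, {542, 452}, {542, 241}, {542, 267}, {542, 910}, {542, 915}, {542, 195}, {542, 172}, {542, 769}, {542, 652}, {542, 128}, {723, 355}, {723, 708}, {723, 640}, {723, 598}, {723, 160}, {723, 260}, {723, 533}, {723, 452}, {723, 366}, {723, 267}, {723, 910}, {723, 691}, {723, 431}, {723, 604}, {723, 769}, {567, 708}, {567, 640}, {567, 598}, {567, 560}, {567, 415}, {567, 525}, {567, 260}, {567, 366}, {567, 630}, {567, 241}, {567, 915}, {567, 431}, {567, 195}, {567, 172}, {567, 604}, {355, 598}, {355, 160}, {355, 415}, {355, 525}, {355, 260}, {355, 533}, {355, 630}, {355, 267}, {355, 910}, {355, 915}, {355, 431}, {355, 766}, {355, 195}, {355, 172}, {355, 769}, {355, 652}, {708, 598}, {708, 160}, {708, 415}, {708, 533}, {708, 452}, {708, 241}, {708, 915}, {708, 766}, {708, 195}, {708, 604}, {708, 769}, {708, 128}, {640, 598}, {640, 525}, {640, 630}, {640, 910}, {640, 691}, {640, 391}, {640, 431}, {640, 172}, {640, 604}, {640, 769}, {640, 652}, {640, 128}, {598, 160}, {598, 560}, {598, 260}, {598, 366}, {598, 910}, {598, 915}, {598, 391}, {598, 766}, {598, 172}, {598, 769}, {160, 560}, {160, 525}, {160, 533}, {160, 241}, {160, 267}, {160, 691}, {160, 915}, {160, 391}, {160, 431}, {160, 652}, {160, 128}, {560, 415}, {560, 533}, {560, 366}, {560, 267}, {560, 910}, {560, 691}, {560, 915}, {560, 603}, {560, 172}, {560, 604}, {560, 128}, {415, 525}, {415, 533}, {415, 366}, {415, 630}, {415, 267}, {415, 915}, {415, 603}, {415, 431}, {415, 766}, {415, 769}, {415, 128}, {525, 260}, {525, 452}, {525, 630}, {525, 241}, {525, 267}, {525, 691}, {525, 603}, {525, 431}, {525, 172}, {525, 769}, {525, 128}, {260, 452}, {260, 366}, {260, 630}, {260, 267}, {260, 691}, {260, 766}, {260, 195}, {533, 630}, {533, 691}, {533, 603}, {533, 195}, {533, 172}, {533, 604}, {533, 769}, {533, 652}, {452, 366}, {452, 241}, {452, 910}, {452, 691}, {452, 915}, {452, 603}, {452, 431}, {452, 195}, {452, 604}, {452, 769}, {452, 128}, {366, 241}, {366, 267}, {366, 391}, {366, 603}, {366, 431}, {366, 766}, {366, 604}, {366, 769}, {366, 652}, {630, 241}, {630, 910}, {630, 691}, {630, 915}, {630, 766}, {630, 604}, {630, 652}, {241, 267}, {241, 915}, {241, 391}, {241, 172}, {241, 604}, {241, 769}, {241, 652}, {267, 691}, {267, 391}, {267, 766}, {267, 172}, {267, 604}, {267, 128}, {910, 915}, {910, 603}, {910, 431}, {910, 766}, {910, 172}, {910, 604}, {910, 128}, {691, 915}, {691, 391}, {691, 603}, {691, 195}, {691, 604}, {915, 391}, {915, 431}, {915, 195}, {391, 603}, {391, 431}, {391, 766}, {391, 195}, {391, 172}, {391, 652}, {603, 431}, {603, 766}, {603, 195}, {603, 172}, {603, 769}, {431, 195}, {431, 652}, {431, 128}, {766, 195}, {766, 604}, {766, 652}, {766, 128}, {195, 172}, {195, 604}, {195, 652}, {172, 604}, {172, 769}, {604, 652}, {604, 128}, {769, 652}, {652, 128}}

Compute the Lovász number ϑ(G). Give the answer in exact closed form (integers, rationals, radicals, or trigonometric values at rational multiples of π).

Vertex 603 has 18 neighbors: 710, 300, 796, 311, 560, 415, 525, 533, 452, 366, 910, 691, 391, 431, 766, 195, 172, 769.
Vertex 260 has 18 neighbors: 754, 710, 300, 796, 923, 542, 723, 567, 355, 598, 525, 452, 366, 630, 267, 691, 766, 195.
N(708) = {710, 300, 311, 923, 723, 567, 598, 160, 415, 533, 452, 241, 915, 766, 195, 604, 769, 128}, |N(708)| = 18.
N(766) = {710, 300, 311, 355, 708, 598, 415, 260, 366, 630, 267, 910, 391, 603, 195, 604, 652, 128}, |N(766)| = 18.
G on 37 vertices is 18-regular; Paley(37): SR with (k,λ,μ)=(18,8,9).
spec(A) ≈ [18.0, 2.5414, -3.5414] (distinct, 4 d.p.).
With N=37: ϑ(G) = 37·(-(-sqrt(37)/2 - 1/2))/(18−(-sqrt(37)/2 - 1/2)) = sqrt(37).
= 6.08276… (decimal).

sqrt(37)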